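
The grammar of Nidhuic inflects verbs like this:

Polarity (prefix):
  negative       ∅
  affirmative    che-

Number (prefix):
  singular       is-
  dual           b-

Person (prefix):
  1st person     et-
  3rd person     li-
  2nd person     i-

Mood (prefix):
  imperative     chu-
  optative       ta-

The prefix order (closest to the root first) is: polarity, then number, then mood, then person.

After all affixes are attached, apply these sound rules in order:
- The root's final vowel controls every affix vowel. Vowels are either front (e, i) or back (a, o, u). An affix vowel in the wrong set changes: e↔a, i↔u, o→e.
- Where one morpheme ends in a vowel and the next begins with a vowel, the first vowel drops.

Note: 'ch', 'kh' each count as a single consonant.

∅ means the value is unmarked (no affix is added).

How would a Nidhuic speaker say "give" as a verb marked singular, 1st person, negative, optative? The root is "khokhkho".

attuskhokhkho

polarity = negative: zero marking, form stays khokhkho.
Attach number singular is- → iskhokhkho.
Attach mood optative ta- → taiskhokhkho.
Attach person 1st person et- → ettaiskhokhkho.
Apply vowel harmony: ettaiskhokhkho → attauskhokhkho.
Apply vowel deletion: attauskhokhkho → attuskhokhkho.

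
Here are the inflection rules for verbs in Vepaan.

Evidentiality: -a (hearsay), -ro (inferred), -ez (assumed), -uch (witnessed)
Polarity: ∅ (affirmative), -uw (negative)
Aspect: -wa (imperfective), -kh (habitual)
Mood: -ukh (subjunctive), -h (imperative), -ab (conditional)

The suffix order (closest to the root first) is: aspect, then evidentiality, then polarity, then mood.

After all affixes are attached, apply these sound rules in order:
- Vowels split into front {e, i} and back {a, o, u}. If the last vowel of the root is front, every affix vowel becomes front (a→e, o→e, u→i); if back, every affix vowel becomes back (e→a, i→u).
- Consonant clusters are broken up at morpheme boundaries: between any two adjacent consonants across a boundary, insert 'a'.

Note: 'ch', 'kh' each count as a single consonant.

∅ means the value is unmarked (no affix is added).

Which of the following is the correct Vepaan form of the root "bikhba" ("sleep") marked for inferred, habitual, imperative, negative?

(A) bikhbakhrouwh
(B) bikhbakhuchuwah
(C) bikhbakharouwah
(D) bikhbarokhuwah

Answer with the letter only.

Attach aspect habitual -kh → bikhbakh.
Attach evidentiality inferred -ro → bikhbakhro.
Attach polarity negative -uw → bikhbakhrouw.
Attach mood imperative -h → bikhbakhrouwh.
Vowel harmony: no change.
Apply epenthesis: bikhbakhrouwh → bikhbakharouwah.
So the correct form is bikhbakharouwah, option (C).
(B) bikhbakhuchuwah is wrong: it uses witnessed instead of inferred for evidentiality.
(A) bikhbakhrouwh is wrong: it fails to apply the sound rule(s).
(D) bikhbarokhuwah is wrong: it has the affixes in the wrong order.

C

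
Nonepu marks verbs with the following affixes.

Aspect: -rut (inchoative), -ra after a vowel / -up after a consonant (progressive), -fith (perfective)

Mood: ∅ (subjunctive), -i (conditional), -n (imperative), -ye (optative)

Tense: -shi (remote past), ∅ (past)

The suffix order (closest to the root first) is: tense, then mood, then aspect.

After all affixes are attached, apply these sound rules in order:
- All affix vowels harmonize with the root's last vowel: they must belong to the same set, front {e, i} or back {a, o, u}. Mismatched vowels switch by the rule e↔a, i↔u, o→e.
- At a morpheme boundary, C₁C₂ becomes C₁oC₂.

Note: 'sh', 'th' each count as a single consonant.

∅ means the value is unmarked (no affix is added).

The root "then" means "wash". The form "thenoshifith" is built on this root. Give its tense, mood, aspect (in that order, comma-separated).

remote past, subjunctive, perfective

Segment: then-shi-fith.
tense: -shi → remote past.
mood: ∅ → subjunctive.
aspect: -fith → perfective.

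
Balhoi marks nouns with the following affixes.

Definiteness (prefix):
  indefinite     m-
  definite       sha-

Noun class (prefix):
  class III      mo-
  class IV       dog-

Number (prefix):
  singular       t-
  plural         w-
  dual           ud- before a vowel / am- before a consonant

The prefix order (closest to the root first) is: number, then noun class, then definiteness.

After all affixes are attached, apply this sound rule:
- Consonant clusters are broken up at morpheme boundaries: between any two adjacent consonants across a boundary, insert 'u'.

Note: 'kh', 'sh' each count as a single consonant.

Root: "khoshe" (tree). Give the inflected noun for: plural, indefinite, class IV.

mudoguwukhoshe

Attach number plural w- → wkhoshe.
Attach noun class class IV dog- → dogwkhoshe.
Attach definiteness indefinite m- → mdogwkhoshe.
Apply epenthesis: mdogwkhoshe → mudoguwukhoshe.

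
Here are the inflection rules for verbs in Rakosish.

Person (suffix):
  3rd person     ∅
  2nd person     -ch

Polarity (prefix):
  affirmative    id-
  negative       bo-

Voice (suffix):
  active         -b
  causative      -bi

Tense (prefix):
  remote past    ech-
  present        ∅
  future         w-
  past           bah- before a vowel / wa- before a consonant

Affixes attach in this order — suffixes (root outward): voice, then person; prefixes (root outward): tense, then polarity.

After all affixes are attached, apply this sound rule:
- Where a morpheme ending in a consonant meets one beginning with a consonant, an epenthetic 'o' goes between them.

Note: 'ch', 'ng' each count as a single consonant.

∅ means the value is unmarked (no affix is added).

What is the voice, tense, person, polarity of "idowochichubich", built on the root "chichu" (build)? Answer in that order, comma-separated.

Segment: id-w-chichu-bi-ch.
voice: -bi → causative.
tense: w- → future.
person: -ch → 2nd person.
polarity: id- → affirmative.

causative, future, 2nd person, affirmative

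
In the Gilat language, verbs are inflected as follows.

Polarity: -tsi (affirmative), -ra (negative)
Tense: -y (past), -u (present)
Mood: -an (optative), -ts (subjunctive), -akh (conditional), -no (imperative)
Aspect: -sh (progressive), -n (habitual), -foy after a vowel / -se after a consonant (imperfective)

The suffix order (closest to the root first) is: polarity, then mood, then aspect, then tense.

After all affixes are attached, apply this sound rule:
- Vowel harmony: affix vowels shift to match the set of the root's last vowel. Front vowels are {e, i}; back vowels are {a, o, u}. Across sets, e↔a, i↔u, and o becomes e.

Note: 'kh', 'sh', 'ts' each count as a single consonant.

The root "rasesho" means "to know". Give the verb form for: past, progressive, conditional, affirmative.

raseshotsuakhshy

Attach polarity affirmative -tsi → raseshotsi.
Attach mood conditional -akh → raseshotsiakh.
Attach aspect progressive -sh → raseshotsiakhsh.
Attach tense past -y → raseshotsiakhshy.
Apply vowel harmony: raseshotsiakhshy → raseshotsuakhshy.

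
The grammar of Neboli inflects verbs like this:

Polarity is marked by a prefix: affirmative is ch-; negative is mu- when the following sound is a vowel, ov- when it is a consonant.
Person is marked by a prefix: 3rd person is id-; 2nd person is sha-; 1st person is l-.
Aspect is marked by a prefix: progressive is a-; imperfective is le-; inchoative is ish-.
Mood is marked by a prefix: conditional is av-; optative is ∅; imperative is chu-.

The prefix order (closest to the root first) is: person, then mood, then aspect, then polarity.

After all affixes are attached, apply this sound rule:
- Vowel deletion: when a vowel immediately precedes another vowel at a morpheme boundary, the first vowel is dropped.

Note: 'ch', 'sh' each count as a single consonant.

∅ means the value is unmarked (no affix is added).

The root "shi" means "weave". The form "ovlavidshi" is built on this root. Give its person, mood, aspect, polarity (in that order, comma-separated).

Segment: ov-le-av-id-shi.
person: id- → 3rd person.
mood: av- → conditional.
aspect: le- → imperfective.
polarity: mu/ov- → negative.

3rd person, conditional, imperfective, negative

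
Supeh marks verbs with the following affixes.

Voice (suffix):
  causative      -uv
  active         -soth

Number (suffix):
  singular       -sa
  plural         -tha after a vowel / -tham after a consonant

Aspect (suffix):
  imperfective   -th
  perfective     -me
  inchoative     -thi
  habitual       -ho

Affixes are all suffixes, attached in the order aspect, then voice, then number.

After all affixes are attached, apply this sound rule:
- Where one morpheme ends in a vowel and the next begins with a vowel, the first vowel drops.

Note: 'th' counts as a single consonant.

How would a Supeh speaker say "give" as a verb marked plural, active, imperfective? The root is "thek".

thekthsoththam

Attach aspect imperfective -th → thekth.
Attach voice active -soth → thekthsoth.
Attach number plural -tham (after consonant 'th') → thekthsoththam.
Vowel deletion: no change.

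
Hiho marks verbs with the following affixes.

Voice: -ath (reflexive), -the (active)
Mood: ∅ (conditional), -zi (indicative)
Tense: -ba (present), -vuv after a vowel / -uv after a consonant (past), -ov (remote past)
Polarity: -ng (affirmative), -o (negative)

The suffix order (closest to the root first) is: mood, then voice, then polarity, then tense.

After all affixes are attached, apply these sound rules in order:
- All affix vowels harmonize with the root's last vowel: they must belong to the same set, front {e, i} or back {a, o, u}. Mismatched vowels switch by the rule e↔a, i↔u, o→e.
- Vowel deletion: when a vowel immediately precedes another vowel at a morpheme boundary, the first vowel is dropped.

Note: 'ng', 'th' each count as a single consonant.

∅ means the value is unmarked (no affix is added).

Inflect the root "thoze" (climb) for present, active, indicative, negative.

thozezithebe

Attach mood indicative -zi → thozezi.
Attach voice active -the → thozezithe.
Attach polarity negative -o → thozezitheo.
Attach tense present -ba → thozezitheoba.
Apply vowel harmony: thozezitheoba → thozezitheebe.
Apply vowel deletion: thozezitheebe → thozezithebe.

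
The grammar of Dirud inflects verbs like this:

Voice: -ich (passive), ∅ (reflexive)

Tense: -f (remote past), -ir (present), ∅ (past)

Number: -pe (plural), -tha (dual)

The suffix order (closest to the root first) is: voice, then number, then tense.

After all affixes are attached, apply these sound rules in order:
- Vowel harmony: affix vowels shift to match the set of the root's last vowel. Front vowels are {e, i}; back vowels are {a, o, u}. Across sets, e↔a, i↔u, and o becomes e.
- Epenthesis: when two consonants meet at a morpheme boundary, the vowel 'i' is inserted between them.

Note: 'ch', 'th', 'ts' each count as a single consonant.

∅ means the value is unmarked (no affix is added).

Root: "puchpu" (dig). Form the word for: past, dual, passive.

puchpuuchitha

Attach voice passive -ich → puchpuich.
Attach number dual -tha → puchpuichtha.
tense = past: zero marking, form stays puchpuichtha.
Apply vowel harmony: puchpuichtha → puchpuuchtha.
Apply epenthesis: puchpuuchtha → puchpuuchitha.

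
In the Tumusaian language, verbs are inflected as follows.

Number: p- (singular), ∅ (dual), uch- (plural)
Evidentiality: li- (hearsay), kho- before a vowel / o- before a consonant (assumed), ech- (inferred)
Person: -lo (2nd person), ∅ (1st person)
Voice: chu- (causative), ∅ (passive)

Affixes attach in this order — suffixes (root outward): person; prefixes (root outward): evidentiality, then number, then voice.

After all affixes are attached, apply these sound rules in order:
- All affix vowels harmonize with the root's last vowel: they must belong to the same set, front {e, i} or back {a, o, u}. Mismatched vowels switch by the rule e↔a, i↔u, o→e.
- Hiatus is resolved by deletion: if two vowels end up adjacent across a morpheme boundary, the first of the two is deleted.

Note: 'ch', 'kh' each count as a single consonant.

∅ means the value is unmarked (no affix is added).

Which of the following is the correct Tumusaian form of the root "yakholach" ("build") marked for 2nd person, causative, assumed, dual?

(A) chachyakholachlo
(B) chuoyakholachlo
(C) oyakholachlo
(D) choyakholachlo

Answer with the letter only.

Attach evidentiality assumed o- (before consonant 'y') → oyakholach.
number = dual: zero marking, form stays oyakholach.
Attach person 2nd person -lo → oyakholachlo.
Attach voice causative chu- → chuoyakholachlo.
Vowel harmony: no change.
Apply vowel deletion: chuoyakholachlo → choyakholachlo.
So the correct form is choyakholachlo, option (D).
(B) chuoyakholachlo is wrong: it fails to apply the sound rule(s).
(A) chachyakholachlo is wrong: it uses inferred instead of assumed for evidentiality.
(C) oyakholachlo is wrong: it uses passive instead of causative for voice.

D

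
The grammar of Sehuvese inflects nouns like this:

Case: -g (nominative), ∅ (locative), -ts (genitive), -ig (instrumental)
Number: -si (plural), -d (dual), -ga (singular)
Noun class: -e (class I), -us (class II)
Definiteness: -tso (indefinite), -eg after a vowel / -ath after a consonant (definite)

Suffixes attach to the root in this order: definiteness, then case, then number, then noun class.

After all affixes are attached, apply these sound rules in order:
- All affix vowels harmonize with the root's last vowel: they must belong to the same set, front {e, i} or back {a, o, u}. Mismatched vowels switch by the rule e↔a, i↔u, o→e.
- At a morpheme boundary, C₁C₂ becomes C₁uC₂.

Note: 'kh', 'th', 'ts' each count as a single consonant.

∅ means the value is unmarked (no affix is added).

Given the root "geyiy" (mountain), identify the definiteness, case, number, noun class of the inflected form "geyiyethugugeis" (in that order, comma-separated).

definite, nominative, singular, class II

Segment: geyiy-ath-g-ga-us.
definiteness: -eg/ath → definite.
case: -g → nominative.
number: -ga → singular.
noun class: -us → class II.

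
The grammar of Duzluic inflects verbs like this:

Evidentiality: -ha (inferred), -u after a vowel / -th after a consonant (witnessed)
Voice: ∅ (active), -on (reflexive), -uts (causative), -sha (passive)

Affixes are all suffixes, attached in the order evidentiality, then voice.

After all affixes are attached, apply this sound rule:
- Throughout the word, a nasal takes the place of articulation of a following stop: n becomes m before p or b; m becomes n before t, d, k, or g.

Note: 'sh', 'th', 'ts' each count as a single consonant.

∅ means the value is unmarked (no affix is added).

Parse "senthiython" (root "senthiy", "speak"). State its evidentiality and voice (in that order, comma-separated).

Segment: senthiy-th-on.
evidentiality: -u/th → witnessed.
voice: -on → reflexive.

witnessed, reflexive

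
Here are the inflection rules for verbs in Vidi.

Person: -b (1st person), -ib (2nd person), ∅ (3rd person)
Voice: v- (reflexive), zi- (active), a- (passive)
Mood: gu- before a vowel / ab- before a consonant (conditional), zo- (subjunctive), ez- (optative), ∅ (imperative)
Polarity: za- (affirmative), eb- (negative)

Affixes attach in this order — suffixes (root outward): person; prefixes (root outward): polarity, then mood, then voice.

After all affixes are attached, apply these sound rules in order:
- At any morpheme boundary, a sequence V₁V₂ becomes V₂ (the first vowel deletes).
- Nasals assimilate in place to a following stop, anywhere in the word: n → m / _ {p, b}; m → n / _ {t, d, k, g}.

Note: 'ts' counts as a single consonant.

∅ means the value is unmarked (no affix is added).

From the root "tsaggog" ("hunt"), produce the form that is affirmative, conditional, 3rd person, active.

zabzatsaggog

person = 3rd person: zero marking, form stays tsaggog.
Attach polarity affirmative za- → zatsaggog.
Attach mood conditional ab- (before consonant 'z') → abzatsaggog.
Attach voice active zi- → ziabzatsaggog.
Apply vowel deletion: ziabzatsaggog → zabzatsaggog.
Nasal assimilation: no change.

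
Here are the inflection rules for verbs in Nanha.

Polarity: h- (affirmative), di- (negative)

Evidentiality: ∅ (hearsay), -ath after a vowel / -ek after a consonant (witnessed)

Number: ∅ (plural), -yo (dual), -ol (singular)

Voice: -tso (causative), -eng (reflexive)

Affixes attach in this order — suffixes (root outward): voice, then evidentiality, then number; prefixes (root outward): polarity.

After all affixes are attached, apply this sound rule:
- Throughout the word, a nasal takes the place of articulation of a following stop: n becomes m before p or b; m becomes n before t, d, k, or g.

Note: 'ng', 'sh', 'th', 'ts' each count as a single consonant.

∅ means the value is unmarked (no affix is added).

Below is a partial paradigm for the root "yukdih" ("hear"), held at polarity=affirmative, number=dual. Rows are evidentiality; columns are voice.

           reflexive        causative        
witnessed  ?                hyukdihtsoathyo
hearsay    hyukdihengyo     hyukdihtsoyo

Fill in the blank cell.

hyukdihengekyo

Attach voice reflexive -eng → yukdiheng.
Attach polarity affirmative h- → hyukdiheng.
Attach evidentiality witnessed -ek (after consonant 'ng') → hyukdihengek.
Attach number dual -yo → hyukdihengekyo.
Nasal assimilation: no change.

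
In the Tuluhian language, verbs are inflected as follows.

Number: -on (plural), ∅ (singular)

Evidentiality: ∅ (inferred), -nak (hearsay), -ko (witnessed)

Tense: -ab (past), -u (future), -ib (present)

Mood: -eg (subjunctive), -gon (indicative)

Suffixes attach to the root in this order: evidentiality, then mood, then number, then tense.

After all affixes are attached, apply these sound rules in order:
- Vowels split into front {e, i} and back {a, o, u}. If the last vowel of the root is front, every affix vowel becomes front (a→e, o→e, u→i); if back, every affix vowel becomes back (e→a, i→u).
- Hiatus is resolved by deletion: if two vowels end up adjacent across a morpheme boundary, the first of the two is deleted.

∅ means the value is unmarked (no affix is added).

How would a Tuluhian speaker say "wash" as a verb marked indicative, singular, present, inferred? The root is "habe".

evidentiality = inferred: zero marking, form stays habe.
Attach mood indicative -gon → habegon.
number = singular: zero marking, form stays habegon.
Attach tense present -ib → habegonib.
Apply vowel harmony: habegonib → habegenib.
Vowel deletion: no change.

habegenib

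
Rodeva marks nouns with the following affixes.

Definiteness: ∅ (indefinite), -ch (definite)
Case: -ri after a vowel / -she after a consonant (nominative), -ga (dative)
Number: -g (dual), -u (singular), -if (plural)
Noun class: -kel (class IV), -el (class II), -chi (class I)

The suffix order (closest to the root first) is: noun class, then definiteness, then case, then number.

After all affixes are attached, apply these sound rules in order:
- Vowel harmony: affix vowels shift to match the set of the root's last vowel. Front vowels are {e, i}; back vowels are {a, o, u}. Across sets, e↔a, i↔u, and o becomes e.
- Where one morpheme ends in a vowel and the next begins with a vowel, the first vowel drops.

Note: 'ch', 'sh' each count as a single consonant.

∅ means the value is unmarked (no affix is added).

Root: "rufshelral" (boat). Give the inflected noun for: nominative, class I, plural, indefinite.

rufshelralchuruf

Attach noun class class I -chi → rufshelralchi.
definiteness = indefinite: zero marking, form stays rufshelralchi.
Attach case nominative -ri (after vowel 'i') → rufshelralchiri.
Attach number plural -if → rufshelralchiriif.
Apply vowel harmony: rufshelralchiriif → rufshelralchuruuf.
Apply vowel deletion: rufshelralchuruuf → rufshelralchuruf.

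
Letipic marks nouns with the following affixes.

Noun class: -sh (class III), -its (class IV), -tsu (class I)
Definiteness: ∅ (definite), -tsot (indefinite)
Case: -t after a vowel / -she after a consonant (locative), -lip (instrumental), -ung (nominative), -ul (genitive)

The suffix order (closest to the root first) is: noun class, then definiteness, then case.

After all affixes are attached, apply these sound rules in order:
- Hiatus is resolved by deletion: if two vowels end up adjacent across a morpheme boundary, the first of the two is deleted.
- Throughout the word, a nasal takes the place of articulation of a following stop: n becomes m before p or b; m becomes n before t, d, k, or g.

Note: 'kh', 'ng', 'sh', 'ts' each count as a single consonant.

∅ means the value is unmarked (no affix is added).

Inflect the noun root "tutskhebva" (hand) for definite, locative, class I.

tutskhebvatsut

Attach noun class class I -tsu → tutskhebvatsu.
definiteness = definite: zero marking, form stays tutskhebvatsu.
Attach case locative -t (after vowel 'u') → tutskhebvatsut.
Vowel deletion: no change.
Nasal assimilation: no change.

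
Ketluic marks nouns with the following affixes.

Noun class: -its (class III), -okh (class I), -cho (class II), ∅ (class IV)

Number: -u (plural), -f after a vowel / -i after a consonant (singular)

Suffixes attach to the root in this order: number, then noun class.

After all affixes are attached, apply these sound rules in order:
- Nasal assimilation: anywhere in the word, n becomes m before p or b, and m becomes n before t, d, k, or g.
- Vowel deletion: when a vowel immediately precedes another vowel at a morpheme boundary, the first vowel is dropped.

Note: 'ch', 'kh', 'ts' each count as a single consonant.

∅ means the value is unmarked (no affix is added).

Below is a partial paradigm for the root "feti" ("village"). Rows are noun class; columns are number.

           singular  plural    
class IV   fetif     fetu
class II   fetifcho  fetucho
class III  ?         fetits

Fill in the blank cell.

Attach number singular -f (after vowel 'i') → fetif.
Attach noun class class III -its → fetifits.
Nasal assimilation: no change.
Vowel deletion: no change.

fetifits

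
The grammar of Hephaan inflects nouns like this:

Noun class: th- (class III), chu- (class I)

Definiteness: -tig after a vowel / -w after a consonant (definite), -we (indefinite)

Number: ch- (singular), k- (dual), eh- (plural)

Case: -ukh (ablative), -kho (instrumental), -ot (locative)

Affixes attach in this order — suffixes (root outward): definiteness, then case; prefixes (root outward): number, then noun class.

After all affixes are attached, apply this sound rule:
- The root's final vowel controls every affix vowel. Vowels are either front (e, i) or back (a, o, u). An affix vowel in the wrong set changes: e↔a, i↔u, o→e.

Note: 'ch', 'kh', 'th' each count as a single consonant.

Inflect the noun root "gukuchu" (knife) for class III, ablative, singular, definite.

thchgukuchutugukh

Attach number singular ch- → chgukuchu.
Attach noun class class III th- → thchgukuchu.
Attach definiteness definite -tig (after vowel 'u') → thchgukuchutig.
Attach case ablative -ukh → thchgukuchutigukh.
Apply vowel harmony: thchgukuchutigukh → thchgukuchutugukh.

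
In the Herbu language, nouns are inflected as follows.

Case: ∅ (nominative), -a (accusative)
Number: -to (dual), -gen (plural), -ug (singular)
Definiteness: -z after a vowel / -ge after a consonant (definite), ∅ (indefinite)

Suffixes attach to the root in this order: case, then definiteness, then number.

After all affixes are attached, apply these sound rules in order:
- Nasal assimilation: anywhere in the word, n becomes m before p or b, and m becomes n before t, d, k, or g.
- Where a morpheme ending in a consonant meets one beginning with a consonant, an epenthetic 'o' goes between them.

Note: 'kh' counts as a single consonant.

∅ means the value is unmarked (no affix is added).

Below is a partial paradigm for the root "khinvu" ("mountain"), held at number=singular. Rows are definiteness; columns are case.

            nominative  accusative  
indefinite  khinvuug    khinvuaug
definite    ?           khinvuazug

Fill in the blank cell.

case = nominative: zero marking, form stays khinvu.
Attach definiteness definite -z (after vowel 'u') → khinvuz.
Attach number singular -ug → khinvuzug.
Nasal assimilation: no change.
Epenthesis: no change.

khinvuzug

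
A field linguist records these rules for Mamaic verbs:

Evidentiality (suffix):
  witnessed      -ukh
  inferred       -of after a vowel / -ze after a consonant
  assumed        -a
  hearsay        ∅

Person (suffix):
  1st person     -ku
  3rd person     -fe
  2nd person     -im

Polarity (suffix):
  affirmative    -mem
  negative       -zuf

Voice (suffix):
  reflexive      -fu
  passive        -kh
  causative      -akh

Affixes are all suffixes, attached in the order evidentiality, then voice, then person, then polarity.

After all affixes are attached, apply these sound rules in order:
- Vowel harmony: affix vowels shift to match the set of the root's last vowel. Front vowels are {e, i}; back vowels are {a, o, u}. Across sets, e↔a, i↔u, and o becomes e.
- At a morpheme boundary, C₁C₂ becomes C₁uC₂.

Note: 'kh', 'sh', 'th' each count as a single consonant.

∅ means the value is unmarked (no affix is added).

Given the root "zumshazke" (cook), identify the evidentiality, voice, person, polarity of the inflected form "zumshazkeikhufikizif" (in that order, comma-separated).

Segment: zumshazke-ukh-fu-ku-zuf.
evidentiality: -ukh → witnessed.
voice: -fu → reflexive.
person: -ku → 1st person.
polarity: -zuf → negative.

witnessed, reflexive, 1st person, negative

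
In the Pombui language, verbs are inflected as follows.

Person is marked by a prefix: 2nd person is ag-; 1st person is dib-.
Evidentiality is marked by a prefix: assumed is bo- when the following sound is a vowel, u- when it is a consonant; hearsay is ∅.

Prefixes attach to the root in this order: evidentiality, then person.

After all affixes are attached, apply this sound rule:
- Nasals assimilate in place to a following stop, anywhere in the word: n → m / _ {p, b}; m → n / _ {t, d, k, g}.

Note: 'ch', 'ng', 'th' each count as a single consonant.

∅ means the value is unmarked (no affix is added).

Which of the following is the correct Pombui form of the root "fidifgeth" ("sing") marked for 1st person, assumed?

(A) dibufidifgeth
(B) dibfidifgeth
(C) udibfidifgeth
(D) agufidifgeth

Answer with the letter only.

A

Attach evidentiality assumed u- (before consonant 'f') → ufidifgeth.
Attach person 1st person dib- → dibufidifgeth.
Nasal assimilation: no change.
So the correct form is dibufidifgeth, option (A).
(C) udibfidifgeth is wrong: it has the affixes in the wrong order.
(D) agufidifgeth is wrong: it uses 2nd person instead of 1st person for person.
(B) dibfidifgeth is wrong: it uses hearsay instead of assumed for evidentiality.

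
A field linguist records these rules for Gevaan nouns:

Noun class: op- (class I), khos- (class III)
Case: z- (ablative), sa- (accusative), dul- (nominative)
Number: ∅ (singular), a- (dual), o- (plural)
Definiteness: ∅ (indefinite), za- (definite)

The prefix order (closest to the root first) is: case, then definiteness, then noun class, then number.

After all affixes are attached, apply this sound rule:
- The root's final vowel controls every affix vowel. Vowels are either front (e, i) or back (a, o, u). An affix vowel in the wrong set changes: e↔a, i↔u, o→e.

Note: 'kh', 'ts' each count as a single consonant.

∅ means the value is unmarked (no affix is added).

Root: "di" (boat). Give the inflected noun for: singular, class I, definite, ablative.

epzezdi

Attach case ablative z- → zdi.
Attach definiteness definite za- → zazdi.
Attach noun class class I op- → opzazdi.
number = singular: zero marking, form stays opzazdi.
Apply vowel harmony: opzazdi → epzezdi.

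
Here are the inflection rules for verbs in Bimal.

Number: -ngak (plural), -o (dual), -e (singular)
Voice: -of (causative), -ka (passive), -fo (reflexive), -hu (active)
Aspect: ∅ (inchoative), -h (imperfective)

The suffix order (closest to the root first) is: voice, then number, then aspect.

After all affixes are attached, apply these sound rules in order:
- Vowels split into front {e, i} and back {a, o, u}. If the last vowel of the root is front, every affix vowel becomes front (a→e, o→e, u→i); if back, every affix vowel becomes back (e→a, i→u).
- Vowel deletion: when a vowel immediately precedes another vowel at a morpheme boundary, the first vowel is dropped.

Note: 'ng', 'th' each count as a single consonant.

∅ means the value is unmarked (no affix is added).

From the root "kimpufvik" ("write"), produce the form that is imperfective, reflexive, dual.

Attach voice reflexive -fo → kimpufvikfo.
Attach number dual -o → kimpufvikfoo.
Attach aspect imperfective -h → kimpufvikfooh.
Apply vowel harmony: kimpufvikfooh → kimpufvikfeeh.
Apply vowel deletion: kimpufvikfeeh → kimpufvikfeh.

kimpufvikfeh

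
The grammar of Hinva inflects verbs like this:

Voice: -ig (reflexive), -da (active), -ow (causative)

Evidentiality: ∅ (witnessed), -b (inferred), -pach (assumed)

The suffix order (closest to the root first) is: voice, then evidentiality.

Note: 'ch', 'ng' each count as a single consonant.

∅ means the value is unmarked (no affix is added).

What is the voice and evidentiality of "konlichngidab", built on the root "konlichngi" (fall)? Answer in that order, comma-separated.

active, inferred

Segment: konlichngi-da-b.
voice: -da → active.
evidentiality: -b → inferred.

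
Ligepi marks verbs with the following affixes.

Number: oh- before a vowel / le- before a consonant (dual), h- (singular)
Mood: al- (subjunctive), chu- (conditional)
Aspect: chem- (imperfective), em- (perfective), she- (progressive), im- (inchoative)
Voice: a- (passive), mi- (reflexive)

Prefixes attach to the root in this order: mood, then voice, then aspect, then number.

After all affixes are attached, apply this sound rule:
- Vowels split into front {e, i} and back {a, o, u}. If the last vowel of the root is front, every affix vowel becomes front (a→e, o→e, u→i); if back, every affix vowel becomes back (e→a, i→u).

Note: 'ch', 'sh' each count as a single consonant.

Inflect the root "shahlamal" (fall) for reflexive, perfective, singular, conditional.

hammuchushahlamal

Attach mood conditional chu- → chushahlamal.
Attach voice reflexive mi- → michushahlamal.
Attach aspect perfective em- → emmichushahlamal.
Attach number singular h- → hemmichushahlamal.
Apply vowel harmony: hemmichushahlamal → hammuchushahlamal.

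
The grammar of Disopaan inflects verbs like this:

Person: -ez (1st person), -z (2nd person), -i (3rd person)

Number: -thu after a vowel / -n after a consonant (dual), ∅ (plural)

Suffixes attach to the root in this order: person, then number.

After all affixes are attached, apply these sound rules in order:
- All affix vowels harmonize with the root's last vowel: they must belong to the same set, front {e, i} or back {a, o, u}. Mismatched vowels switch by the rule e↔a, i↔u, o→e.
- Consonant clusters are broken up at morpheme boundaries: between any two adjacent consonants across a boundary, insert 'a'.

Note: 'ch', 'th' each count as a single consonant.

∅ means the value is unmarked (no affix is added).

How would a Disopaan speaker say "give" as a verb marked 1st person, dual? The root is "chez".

Attach person 1st person -ez → chezez.
Attach number dual -n (after consonant 'z') → chezezn.
Vowel harmony: no change.
Apply epenthesis: chezezn → chezezan.

chezezan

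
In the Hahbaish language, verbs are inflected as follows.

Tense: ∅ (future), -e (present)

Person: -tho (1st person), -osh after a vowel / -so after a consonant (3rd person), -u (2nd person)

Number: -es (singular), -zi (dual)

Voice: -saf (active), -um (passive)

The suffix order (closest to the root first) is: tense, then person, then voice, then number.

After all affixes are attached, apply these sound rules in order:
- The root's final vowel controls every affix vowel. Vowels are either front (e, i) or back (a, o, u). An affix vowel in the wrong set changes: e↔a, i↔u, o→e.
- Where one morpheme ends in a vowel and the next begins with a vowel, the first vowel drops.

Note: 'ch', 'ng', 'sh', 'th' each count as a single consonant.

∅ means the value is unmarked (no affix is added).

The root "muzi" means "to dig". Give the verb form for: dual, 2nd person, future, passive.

muzimzi

tense = future: zero marking, form stays muzi.
Attach person 2nd person -u → muziu.
Attach voice passive -um → muziuum.
Attach number dual -zi → muziuumzi.
Apply vowel harmony: muziuumzi → muziiimzi.
Apply vowel deletion: muziiimzi → muzimzi.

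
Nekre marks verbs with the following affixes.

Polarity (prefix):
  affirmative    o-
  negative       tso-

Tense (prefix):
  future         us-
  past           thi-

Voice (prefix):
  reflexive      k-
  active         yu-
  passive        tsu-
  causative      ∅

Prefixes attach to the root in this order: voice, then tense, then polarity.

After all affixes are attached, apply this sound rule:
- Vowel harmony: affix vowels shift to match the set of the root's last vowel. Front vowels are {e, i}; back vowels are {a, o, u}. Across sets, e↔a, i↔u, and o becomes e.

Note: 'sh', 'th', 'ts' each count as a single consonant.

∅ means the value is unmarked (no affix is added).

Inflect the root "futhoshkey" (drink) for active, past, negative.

Attach voice active yu- → yufuthoshkey.
Attach tense past thi- → thiyufuthoshkey.
Attach polarity negative tso- → tsothiyufuthoshkey.
Apply vowel harmony: tsothiyufuthoshkey → tsethiyifuthoshkey.

tsethiyifuthoshkey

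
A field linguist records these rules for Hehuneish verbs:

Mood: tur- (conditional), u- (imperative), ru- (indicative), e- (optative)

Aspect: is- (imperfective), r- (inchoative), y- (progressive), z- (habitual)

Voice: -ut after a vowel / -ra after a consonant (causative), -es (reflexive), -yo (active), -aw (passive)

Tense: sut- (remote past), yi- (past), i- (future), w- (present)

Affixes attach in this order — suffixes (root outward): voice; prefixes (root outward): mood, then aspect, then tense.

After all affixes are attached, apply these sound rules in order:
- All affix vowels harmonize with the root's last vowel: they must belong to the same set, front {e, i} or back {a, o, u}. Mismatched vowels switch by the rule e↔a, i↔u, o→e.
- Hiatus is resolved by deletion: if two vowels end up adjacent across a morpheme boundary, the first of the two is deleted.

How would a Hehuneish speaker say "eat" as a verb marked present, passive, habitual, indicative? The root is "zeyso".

Attach voice passive -aw → zeysoaw.
Attach mood indicative ru- → ruzeysoaw.
Attach aspect habitual z- → zruzeysoaw.
Attach tense present w- → wzruzeysoaw.
Vowel harmony: no change.
Apply vowel deletion: wzruzeysoaw → wzruzeysaw.

wzruzeysaw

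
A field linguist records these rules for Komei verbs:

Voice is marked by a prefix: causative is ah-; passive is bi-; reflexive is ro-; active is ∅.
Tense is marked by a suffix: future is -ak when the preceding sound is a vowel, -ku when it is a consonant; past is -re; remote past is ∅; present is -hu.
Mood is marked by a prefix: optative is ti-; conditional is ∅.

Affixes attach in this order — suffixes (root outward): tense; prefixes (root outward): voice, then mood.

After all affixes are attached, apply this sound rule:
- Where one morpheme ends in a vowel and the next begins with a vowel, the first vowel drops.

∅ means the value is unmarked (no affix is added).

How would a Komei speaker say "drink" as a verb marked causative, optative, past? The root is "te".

Attach voice causative ah- → ahte.
Attach tense past -re → ahtere.
Attach mood optative ti- → tiahtere.
Apply vowel deletion: tiahtere → tahtere.

tahtere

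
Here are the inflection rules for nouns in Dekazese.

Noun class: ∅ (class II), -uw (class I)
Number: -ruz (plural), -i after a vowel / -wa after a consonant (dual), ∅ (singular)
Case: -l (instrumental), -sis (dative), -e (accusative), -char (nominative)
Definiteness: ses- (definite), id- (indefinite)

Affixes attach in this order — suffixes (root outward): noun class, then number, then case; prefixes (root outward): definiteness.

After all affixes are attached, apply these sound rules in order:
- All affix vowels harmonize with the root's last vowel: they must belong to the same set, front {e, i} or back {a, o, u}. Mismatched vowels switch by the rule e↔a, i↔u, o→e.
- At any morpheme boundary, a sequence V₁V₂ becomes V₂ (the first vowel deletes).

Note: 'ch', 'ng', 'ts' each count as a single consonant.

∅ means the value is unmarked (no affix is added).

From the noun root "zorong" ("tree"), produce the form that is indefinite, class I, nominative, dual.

udzoronguwwachar

Attach noun class class I -uw → zoronguw.
Attach number dual -wa (after consonant 'w') → zoronguwwa.
Attach definiteness indefinite id- → idzoronguwwa.
Attach case nominative -char → idzoronguwwachar.
Apply vowel harmony: idzoronguwwachar → udzoronguwwachar.
Vowel deletion: no change.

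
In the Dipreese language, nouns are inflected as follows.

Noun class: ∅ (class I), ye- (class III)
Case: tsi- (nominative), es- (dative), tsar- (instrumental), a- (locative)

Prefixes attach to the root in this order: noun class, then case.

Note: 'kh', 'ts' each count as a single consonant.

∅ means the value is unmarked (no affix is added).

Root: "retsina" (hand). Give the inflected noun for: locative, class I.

aretsina

noun class = class I: zero marking, form stays retsina.
Attach case locative a- → aretsina.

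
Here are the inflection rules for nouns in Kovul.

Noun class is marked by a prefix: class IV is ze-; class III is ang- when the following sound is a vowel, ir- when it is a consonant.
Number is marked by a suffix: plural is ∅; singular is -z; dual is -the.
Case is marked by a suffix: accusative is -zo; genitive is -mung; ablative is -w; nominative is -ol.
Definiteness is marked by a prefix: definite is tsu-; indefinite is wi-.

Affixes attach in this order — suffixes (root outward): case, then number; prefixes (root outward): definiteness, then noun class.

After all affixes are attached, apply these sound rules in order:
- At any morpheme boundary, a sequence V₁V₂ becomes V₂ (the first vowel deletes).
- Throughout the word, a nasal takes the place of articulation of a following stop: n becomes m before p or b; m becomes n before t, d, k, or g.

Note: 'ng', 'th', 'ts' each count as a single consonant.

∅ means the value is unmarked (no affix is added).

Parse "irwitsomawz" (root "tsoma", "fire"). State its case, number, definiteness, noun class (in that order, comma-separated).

ablative, singular, indefinite, class III

Segment: ir-wi-tsoma-w-z.
case: -w → ablative.
number: -z → singular.
definiteness: wi- → indefinite.
noun class: ang/ir- → class III.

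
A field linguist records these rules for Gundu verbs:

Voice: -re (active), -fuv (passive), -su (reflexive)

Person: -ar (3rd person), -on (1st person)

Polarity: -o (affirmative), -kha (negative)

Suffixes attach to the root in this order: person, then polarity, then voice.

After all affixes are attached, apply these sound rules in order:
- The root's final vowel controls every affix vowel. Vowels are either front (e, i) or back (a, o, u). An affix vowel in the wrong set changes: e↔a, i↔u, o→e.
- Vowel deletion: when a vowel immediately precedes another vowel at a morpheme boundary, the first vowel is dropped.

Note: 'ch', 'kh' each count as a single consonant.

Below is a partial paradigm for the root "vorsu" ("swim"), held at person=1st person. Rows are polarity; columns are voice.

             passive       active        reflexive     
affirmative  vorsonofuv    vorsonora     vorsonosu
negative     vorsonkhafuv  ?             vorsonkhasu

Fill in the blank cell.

Attach person 1st person -on → vorsuon.
Attach polarity negative -kha → vorsuonkha.
Attach voice active -re → vorsuonkhare.
Apply vowel harmony: vorsuonkhare → vorsuonkhara.
Apply vowel deletion: vorsuonkhara → vorsonkhara.

vorsonkhara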